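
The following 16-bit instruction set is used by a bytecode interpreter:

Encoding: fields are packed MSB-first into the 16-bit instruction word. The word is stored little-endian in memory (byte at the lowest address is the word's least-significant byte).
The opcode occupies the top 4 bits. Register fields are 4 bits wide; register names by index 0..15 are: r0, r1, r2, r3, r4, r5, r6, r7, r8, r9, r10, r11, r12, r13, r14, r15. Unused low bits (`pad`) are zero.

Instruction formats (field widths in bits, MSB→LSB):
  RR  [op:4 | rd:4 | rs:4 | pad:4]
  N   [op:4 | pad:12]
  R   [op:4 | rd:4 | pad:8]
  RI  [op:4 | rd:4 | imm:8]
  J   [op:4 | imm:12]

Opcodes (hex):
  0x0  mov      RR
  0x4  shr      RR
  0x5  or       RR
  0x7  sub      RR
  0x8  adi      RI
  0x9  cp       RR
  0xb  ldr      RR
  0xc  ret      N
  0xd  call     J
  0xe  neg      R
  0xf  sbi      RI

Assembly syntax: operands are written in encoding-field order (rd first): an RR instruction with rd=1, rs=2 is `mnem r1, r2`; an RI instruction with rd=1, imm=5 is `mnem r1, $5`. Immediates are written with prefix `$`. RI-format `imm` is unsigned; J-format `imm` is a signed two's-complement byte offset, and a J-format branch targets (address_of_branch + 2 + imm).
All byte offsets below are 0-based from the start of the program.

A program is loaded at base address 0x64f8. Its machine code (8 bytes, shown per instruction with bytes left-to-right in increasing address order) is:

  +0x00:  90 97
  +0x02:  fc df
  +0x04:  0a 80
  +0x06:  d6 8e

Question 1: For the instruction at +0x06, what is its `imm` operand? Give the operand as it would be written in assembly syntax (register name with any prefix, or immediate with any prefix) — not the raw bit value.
+0x06: d6 8e ⇒ word 0x8ed6 (little)
  top 4b → 0x8 → adi [RI]
  rd: (w>>8)&0xf=0xe → r14
  imm: (w>>0)&0xff=0xd6 → $214

$214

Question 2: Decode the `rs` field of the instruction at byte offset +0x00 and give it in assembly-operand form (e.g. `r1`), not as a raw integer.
[00] 90 97 → 0x9790
  top 4b → 0x9 → cp [RR]
  rd@[11:8]=0x7 ⇒ r7
  rs@[7:4]=0x9 ⇒ r9

r9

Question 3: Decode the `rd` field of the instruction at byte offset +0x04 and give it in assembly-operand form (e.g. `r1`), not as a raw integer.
r0

+0x04: 0a 80 ⇒ word 0x800a (little)
  opcode bits[15:12]=0x8: adi/RI
  rd: (w>>8)&0xf=0x0 → r0
  imm: (w>>0)&0xff=0xa → $10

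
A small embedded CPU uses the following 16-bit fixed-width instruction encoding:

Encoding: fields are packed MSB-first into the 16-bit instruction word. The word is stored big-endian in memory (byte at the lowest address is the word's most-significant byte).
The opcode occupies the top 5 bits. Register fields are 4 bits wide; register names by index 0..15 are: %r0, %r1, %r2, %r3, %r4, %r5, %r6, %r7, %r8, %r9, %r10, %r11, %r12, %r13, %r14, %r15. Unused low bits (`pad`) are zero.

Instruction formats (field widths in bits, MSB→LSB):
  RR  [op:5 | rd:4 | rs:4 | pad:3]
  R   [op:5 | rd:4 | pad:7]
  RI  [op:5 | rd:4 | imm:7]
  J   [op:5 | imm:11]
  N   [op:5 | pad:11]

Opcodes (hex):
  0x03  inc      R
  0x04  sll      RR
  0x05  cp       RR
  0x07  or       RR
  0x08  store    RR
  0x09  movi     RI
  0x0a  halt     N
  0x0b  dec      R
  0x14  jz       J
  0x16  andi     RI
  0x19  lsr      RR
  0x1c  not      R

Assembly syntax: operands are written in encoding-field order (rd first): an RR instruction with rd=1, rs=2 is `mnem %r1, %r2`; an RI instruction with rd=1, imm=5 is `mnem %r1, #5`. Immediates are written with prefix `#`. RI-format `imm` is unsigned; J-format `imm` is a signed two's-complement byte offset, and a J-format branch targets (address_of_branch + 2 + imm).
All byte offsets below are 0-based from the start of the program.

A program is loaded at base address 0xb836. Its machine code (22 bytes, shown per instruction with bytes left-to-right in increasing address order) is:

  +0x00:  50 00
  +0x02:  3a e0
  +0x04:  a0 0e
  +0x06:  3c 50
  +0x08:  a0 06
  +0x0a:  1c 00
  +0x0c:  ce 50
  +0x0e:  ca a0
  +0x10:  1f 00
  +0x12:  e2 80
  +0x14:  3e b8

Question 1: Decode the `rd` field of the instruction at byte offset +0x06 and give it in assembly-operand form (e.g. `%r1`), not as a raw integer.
%r8

[06] 3c 50 → 0x3c50
  opcode bits[15:11]=0x7: or/RR
  rd@[10:7]=0x8 ⇒ %r8
  rs@[6:3]=0xa ⇒ %r10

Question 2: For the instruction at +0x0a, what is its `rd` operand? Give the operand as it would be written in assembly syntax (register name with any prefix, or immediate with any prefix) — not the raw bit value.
off 0x0a: read 1c 00 as big → 0x1c00
  top 5b → 0x3 → inc [R]
  rd: (w>>7)&0xf=0x8 → %r8

%r8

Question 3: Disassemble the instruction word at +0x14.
or %r13, %r7

+0x14: 3e b8 ⇒ word 0x3eb8 (big)
  top 5b → 0x7 → or [RR]
  rd@[10:7]=0xd ⇒ %r13
  rs@[6:3]=0x7 ⇒ %r7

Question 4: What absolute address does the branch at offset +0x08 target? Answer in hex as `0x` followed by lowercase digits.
+0x08: a0 06 ⇒ word 0xa006 (big)
  top 5b → 0x14 → jz [J]
  imm: (w>>0)&0x7ff=0x6 → #6
  target = base 0xb836 + off 0x08 + 2 + imm 6 = 0xb846

0xb846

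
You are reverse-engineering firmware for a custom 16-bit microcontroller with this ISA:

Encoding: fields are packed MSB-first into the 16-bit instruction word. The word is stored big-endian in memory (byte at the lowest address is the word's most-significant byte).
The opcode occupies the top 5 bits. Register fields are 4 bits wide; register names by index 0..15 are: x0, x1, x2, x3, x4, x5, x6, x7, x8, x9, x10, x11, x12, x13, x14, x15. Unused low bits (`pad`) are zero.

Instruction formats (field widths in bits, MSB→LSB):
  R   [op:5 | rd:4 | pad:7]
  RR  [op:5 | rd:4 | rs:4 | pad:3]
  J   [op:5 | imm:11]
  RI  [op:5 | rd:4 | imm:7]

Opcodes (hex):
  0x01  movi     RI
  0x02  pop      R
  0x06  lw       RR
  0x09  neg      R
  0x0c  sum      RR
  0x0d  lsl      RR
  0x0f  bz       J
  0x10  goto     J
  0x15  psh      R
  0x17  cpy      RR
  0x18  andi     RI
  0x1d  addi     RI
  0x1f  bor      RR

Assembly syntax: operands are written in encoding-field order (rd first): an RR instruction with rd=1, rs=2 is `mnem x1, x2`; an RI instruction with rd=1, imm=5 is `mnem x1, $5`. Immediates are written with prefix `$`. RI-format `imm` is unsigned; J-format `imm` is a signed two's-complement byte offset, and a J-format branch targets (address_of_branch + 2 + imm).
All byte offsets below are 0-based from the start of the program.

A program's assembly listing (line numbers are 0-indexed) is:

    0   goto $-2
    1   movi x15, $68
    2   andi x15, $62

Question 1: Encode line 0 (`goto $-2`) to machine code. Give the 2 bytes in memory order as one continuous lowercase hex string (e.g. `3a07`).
0. goto fields op=0x10:5|imm=-2:11 → word 87feh → 87 fe

87fe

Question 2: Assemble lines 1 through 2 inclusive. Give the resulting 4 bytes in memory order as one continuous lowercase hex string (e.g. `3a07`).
L1: movi op=0x1:5|rd=15:4|imm=68:7 ⇒ 0x0fc4 ⇒ big 0f c4
L2: andi op=0x18:5|rd=15:4|imm=62:7 ⇒ 0xc7be ⇒ big c7 be

0fc4c7be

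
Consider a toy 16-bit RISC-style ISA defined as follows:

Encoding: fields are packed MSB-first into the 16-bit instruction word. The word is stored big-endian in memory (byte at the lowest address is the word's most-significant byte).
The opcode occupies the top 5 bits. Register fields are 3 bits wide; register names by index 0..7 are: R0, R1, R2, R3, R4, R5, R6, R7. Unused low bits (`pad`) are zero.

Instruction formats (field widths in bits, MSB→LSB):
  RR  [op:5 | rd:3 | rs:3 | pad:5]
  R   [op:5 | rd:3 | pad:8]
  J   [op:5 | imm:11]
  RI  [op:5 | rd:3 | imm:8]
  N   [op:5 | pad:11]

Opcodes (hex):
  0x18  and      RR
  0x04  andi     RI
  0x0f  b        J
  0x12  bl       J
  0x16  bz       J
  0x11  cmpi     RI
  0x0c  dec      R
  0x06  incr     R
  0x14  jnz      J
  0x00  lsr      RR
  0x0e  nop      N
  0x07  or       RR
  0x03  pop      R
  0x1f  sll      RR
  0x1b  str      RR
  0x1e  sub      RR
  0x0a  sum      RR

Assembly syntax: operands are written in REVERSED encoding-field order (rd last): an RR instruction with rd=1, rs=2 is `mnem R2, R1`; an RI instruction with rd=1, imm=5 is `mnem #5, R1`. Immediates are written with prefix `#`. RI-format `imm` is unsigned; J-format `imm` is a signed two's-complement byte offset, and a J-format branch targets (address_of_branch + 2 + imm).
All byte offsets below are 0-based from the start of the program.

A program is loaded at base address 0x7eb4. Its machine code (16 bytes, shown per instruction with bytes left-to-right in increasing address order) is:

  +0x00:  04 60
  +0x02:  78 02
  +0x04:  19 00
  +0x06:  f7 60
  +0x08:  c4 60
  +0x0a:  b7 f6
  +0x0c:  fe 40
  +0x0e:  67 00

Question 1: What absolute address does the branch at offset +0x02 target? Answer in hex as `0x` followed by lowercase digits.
+0x02: 78 02 ⇒ word 0x7802 (big)
  top 5b → 0xf → b [J]
  [10:0] imm=2 = #2
  target = base 0x7eb4 + off 0x02 + 2 + imm 2 = 0x7eba

0x7eba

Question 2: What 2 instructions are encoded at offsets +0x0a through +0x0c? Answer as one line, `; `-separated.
+0x0a: b7 f6 ⇒ word 0xb7f6 (big)
  top 5b → 0x16 → bz [J]
  [10:0] imm=2038 (s11→-10) = #-10
+0x0c: fe 40 ⇒ word 0xfe40 (big)
  top 5b → 0x1f → sll [RR]
  [10:8] rd=6 = R6
  [7:5] rs=2 = R2

bz #-10; sll R2, R6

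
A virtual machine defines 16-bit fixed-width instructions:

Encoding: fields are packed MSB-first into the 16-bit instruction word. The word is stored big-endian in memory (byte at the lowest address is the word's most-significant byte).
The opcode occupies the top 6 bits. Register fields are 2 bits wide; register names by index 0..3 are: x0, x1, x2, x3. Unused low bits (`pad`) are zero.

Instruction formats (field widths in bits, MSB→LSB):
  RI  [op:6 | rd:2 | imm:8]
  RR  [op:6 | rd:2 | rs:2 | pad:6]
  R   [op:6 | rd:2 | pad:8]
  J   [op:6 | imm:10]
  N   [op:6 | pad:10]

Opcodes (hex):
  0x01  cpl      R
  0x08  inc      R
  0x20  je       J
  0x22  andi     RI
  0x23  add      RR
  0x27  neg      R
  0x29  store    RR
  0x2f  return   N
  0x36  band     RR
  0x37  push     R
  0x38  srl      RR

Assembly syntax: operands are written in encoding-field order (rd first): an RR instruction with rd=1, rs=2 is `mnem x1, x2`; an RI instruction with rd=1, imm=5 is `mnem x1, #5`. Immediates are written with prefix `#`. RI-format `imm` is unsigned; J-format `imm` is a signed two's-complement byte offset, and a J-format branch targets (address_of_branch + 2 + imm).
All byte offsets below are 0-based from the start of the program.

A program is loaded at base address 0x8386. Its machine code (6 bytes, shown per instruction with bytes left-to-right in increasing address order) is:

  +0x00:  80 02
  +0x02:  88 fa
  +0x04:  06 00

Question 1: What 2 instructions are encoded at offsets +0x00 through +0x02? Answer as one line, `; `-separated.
je #2; andi x0, #250

@+00  big-endian(80 02) = 0x8002
  top 6b → 0x20 → je [J]
  imm: (w>>0)&0x3ff=0x2 → #2
@+02  big-endian(88 fa) = 0x88fa
  top 6b → 0x22 → andi [RI]
  rd: (w>>8)&0x3=0x0 → x0
  imm: (w>>0)&0xff=0xfa → #250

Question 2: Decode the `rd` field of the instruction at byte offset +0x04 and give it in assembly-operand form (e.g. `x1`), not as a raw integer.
off 0x04: read 06 00 as big → 0x0600
  op=0x0600>>10=0x1 ⇒ cpl (R)
  [9:8] rd=2 = x2

x2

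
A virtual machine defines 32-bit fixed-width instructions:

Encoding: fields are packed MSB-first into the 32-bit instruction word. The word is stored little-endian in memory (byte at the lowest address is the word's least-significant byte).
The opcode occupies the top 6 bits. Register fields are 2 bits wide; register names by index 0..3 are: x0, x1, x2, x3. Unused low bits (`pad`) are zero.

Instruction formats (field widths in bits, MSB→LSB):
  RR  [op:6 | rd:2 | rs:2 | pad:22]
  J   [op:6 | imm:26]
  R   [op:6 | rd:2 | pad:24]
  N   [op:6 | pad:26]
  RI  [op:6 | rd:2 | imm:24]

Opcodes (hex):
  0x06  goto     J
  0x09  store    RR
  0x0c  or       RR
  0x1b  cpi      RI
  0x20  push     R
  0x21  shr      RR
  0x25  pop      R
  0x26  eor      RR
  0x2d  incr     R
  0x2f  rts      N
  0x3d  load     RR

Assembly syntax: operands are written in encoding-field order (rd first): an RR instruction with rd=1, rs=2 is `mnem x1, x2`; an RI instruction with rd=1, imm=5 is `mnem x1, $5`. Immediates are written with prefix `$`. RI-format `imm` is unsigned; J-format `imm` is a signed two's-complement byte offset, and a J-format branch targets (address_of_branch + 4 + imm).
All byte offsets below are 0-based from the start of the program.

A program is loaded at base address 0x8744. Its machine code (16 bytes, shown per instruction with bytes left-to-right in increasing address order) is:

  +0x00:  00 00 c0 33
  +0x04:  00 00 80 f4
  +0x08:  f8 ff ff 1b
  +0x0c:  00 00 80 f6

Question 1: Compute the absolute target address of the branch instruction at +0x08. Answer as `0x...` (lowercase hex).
+0x08: f8 ff ff 1b ⇒ word 0x1bfffff8 (little)
  opcode bits[31:26]=0x6: goto/J
  [25:0] imm=67108856 (s26→-8) = $-8
  target = base 0x8744 + off 0x08 + 4 + imm -8 = 0x8748

0x8748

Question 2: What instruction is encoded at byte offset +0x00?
off 0x00: read 00 00 c0 33 as little → 0x33c00000
  top 6b → 0xc → or [RR]
  rd@[25:24]=0x3 ⇒ x3
  rs@[23:22]=0x3 ⇒ x3

or x3, x3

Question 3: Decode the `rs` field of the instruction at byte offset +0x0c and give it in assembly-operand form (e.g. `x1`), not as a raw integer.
x2

@+0c  little-endian(00 00 80 f6) = 0xf6800000
  op=0xf6800000>>26=0x3d ⇒ load (RR)
  rd@[25:24]=0x2 ⇒ x2
  rs@[23:22]=0x2 ⇒ x2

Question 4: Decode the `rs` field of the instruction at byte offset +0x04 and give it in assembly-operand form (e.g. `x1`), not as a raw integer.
@+04  little-endian(00 00 80 f4) = 0xf4800000
  top 6b → 0x3d → load [RR]
  rd: (w>>24)&0x3=0x0 → x0
  rs: (w>>22)&0x3=0x2 → x2

x2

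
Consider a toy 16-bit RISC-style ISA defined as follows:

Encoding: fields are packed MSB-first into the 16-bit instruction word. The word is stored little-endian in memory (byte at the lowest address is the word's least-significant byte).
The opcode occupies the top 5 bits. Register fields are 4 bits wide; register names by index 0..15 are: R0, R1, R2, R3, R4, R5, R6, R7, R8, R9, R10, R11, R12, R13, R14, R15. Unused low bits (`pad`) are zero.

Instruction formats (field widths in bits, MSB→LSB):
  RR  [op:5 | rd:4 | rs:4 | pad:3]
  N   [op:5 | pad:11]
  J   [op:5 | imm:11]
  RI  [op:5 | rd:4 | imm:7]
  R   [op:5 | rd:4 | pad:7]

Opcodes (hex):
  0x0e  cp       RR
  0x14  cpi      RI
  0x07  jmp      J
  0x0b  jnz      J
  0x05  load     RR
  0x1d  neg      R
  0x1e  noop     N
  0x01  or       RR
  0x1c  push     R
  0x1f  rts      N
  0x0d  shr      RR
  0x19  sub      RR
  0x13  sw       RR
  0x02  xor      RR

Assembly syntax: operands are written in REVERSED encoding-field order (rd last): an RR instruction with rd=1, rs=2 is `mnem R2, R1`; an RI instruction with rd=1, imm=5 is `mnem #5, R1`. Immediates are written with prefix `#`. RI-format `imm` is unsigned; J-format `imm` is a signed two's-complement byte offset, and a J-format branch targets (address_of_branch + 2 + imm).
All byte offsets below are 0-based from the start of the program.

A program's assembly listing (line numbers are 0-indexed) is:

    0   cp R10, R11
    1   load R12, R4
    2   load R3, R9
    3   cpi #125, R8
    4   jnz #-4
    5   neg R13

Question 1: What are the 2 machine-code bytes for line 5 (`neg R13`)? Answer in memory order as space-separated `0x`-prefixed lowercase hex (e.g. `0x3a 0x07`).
0x80 0xee

line 5 (neg): pack op=0x1d:5|rd=13:4|pad=0:7 = 0xee80; little→ 80 ee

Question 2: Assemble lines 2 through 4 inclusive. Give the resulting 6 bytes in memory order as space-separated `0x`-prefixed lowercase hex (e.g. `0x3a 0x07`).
0x98 0x2c 0x7d 0xa4 0xfc 0x5f

L2: load op=0x5:5|rd=9:4|rs=3:4|pad=0:3 ⇒ 0x2c98 ⇒ little 98 2c
L3: cpi op=0x14:5|rd=8:4|imm=125:7 ⇒ 0xa47d ⇒ little 7d a4
L4: jnz op=0xb:5|imm=-4:11 ⇒ 0x5ffc ⇒ little fc 5f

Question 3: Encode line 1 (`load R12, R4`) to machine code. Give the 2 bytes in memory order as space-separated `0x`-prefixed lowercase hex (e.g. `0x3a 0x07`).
line 1 (load): pack op=0x5:5|rd=4:4|rs=12:4|pad=0:3 = 0x2a60; little→ 60 2a

0x60 0x2a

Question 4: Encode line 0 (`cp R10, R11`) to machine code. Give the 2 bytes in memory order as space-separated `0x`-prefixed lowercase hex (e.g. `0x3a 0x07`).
0xd0 0x75

L0: cp op=0xe:5|rd=11:4|rs=10:4|pad=0:3 ⇒ 0x75d0 ⇒ little d0 75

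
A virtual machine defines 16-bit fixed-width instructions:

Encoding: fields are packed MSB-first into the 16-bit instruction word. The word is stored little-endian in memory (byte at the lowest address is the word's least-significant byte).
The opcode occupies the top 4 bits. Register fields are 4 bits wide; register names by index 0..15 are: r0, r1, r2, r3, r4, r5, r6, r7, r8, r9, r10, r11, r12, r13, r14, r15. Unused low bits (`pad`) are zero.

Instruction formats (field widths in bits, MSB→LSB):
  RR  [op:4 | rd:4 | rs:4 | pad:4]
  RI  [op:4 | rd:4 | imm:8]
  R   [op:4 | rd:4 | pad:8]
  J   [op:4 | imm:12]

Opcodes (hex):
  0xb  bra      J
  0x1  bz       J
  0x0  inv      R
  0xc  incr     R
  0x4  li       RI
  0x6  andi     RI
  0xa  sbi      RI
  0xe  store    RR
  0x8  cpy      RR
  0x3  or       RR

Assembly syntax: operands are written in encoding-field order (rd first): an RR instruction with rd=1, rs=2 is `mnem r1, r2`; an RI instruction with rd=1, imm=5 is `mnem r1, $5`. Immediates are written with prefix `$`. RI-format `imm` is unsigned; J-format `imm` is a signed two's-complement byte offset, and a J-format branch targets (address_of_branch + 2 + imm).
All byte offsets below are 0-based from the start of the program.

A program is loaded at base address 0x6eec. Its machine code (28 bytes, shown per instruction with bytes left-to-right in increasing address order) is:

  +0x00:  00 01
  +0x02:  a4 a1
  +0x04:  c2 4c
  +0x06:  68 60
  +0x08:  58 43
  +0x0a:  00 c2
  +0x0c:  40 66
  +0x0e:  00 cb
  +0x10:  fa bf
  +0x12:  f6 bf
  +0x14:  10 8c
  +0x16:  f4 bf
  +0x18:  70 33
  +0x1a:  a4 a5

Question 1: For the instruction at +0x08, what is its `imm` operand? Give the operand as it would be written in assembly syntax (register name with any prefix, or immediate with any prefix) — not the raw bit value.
$88

[08] 58 43 → 0x4358
  op=0x4358>>12=0x4 ⇒ li (RI)
  rd@[11:8]=0x3 ⇒ r3
  imm@[7:0]=0x58 ⇒ $88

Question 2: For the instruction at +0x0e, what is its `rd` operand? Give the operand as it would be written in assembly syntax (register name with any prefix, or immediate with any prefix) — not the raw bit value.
r11

@+0e  little-endian(00 cb) = 0xcb00
  op=0xcb00>>12=0xc ⇒ incr (R)
  [11:8] rd=11 = r11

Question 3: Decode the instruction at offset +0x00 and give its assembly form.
[00] 00 01 → 0x0100
  top 4b → 0x0 → inv [R]
  rd: (w>>8)&0xf=0x1 → r1

inv r1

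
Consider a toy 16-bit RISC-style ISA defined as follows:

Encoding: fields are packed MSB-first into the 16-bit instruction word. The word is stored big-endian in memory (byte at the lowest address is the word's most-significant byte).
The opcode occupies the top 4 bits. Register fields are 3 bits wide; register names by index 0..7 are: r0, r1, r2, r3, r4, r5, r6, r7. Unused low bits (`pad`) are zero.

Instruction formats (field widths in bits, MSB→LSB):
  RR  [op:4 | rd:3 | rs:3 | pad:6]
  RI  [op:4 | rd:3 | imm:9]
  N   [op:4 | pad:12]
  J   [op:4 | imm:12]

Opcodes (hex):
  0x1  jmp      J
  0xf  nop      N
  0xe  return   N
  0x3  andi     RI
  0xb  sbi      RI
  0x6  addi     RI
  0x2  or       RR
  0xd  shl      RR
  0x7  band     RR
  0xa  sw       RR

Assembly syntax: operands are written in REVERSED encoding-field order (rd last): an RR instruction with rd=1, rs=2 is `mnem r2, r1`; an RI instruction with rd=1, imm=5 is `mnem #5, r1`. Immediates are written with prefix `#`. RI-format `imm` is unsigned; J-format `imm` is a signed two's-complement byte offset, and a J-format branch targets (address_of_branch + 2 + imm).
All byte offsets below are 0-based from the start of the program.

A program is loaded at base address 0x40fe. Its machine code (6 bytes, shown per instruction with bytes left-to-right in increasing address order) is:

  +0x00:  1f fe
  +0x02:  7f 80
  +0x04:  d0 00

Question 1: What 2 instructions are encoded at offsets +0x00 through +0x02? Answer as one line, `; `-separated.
jmp #-2; band r6, r7

off 0x00: read 1f fe as big → 0x1ffe
  op=0x1ffe>>12=0x1 ⇒ jmp (J)
  [11:0] imm=4094 (s12→-2) = #-2
off 0x02: read 7f 80 as big → 0x7f80
  op=0x7f80>>12=0x7 ⇒ band (RR)
  [11:9] rd=7 = r7
  [8:6] rs=6 = r6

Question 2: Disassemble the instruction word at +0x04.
[04] d0 00 → 0xd000
  top 4b → 0xd → shl [RR]
  rd@[11:9]=0x0 ⇒ r0
  rs@[8:6]=0x0 ⇒ r0

shl r0, r0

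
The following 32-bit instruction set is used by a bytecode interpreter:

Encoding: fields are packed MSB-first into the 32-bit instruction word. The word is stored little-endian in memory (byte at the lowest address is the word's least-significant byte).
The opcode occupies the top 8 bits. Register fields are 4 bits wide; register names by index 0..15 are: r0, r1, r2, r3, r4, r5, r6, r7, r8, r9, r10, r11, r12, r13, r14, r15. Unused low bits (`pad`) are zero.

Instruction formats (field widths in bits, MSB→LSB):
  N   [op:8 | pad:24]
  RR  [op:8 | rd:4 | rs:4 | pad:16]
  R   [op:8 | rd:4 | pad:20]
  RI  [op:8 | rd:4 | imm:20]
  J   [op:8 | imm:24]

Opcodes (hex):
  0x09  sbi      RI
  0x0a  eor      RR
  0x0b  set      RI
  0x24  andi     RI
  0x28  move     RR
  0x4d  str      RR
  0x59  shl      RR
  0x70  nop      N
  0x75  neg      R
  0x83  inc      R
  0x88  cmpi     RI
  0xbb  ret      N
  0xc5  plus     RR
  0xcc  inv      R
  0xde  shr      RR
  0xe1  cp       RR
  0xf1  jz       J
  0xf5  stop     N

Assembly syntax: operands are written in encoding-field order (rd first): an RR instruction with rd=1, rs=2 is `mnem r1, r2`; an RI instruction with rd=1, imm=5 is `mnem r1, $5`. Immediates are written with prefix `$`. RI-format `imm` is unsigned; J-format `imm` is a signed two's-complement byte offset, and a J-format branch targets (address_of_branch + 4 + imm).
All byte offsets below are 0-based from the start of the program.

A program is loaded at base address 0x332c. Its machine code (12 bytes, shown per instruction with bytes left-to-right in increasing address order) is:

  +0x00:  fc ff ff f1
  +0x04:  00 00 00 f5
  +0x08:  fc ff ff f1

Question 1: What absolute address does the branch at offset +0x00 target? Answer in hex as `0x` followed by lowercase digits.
0x332c

off 0x00: read fc ff ff f1 as little → 0xf1fffffc
  op=0xf1fffffc>>24=0xf1 ⇒ jz (J)
  imm@[23:0]=0xfffffc (s24→-4) ⇒ $-4
  target = base 0x332c + off 0x00 + 4 + imm -4 = 0x332c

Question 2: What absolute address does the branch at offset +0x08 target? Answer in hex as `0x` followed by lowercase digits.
[08] fc ff ff f1 → 0xf1fffffc
  opcode bits[31:24]=0xf1: jz/J
  imm: (w>>0)&0xffffff=0xfffffc (s24→-4) → $-4
  target = base 0x332c + off 0x08 + 4 + imm -4 = 0x3334

0x3334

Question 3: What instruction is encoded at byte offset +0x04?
stop

@+04  little-endian(00 00 00 f5) = 0xf5000000
  op=0xf5000000>>24=0xf5 ⇒ stop (N)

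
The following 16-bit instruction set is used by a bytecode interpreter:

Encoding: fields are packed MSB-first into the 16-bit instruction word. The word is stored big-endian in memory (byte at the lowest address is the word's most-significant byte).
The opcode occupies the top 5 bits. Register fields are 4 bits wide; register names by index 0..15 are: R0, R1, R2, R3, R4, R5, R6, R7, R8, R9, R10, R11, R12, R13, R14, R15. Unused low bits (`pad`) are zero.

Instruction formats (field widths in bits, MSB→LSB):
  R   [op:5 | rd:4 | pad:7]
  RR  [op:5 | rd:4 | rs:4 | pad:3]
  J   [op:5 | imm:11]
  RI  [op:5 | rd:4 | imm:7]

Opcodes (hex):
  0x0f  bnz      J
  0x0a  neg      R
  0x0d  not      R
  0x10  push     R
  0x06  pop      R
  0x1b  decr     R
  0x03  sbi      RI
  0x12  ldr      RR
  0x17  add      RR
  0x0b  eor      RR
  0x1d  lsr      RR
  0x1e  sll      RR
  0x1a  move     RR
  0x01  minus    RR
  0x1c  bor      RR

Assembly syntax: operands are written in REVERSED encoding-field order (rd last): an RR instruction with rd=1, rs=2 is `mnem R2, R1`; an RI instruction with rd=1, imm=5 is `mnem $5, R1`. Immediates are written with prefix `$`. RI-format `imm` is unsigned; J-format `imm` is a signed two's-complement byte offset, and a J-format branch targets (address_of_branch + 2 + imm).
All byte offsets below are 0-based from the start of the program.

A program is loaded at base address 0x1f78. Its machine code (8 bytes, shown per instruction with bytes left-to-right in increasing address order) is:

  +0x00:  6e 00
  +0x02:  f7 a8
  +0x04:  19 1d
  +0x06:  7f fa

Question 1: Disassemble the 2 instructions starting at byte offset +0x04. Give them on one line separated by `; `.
+0x04: 19 1d ⇒ word 0x191d (big)
  op=0x191d>>11=0x3 ⇒ sbi (RI)
  rd@[10:7]=0x2 ⇒ R2
  imm@[6:0]=0x1d ⇒ $29
+0x06: 7f fa ⇒ word 0x7ffa (big)
  op=0x7ffa>>11=0xf ⇒ bnz (J)
  imm@[10:0]=0x7fa (s11→-6) ⇒ $-6

sbi $29, R2; bnz $-6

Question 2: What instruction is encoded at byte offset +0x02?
+0x02: f7 a8 ⇒ word 0xf7a8 (big)
  opcode bits[15:11]=0x1e: sll/RR
  rd@[10:7]=0xf ⇒ R15
  rs@[6:3]=0x5 ⇒ R5

sll R5, R15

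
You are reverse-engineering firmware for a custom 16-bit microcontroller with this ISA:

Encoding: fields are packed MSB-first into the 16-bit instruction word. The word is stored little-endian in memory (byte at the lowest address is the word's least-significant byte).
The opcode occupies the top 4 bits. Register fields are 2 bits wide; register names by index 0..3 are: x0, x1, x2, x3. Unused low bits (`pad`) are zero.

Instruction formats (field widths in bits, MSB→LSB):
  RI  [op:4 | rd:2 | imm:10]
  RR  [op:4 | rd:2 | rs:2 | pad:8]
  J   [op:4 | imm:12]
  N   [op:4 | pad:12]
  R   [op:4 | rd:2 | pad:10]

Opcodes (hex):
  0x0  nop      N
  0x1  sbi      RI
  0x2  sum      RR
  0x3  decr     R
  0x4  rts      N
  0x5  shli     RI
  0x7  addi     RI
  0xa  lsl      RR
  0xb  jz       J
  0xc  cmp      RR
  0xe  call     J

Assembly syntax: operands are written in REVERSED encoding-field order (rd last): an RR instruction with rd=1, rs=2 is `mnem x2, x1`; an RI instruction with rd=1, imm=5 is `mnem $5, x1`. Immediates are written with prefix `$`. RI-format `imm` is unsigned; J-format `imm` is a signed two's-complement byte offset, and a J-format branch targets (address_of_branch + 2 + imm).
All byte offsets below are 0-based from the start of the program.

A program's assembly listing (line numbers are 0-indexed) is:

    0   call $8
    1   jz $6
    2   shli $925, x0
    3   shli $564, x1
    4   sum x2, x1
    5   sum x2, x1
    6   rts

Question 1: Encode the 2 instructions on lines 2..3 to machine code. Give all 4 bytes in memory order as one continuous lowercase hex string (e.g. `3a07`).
9d533456

2. shli fields op=0x5:4|rd=0:2|imm=925:10 → word 539dh → 9d 53
3. shli fields op=0x5:4|rd=1:2|imm=564:10 → word 5634h → 34 56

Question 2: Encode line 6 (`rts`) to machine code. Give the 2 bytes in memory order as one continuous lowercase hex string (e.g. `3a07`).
0040

6. rts fields op=0x4:4|pad=0:12 → word 4000h → 00 40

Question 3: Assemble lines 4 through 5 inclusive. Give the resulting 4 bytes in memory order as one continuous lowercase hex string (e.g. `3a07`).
00260026

L4: sum op=0x2:4|rd=1:2|rs=2:2|pad=0:8 ⇒ 0x2600 ⇒ little 00 26
L5: sum op=0x2:4|rd=1:2|rs=2:2|pad=0:8 ⇒ 0x2600 ⇒ little 00 26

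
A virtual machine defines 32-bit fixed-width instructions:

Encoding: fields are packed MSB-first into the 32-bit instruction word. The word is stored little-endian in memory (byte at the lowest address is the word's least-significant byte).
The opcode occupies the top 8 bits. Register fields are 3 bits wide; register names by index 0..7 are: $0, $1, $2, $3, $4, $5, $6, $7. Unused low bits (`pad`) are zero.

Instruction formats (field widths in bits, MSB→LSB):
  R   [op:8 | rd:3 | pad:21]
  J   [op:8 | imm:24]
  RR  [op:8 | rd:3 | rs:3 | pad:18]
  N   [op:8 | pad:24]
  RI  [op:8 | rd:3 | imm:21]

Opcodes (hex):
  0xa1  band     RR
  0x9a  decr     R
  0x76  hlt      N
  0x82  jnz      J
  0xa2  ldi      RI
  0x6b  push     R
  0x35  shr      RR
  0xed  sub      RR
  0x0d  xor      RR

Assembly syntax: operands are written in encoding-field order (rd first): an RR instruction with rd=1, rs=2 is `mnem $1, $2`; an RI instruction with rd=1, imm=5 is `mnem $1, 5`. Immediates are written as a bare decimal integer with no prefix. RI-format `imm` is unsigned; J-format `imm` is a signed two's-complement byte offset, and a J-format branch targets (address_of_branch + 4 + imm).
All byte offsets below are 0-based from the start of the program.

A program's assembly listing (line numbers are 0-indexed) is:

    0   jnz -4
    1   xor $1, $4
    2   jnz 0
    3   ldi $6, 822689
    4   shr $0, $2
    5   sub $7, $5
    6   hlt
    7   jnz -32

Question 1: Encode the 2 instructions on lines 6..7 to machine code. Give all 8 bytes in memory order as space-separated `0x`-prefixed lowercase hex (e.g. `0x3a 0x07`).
0x00 0x00 0x00 0x76 0xe0 0xff 0xff 0x82

line 6 (hlt): pack op=0x76:8|pad=0:24 = 0x76000000; little→ 00 00 00 76
line 7 (jnz): pack op=0x82:8|imm=-32:24 = 0x82ffffe0; little→ e0 ff ff 82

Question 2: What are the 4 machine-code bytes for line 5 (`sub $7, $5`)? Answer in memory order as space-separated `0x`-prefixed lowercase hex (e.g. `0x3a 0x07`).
L5: sub op=0xed:8|rd=7:3|rs=5:3|pad=0:18 ⇒ 0xedf40000 ⇒ little 00 00 f4 ed

0x00 0x00 0xf4 0xed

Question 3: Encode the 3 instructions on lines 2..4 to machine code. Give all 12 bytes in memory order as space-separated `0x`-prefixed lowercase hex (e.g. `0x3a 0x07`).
0x00 0x00 0x00 0x82 0xa1 0x8d 0xcc 0xa2 0x00 0x00 0x08 0x35

line 2 (jnz): pack op=0x82:8|imm=0:24 = 0x82000000; little→ 00 00 00 82
line 3 (ldi): pack op=0xa2:8|rd=6:3|imm=822689:21 = 0xa2cc8da1; little→ a1 8d cc a2
line 4 (shr): pack op=0x35:8|rd=0:3|rs=2:3|pad=0:18 = 0x35080000; little→ 00 00 08 35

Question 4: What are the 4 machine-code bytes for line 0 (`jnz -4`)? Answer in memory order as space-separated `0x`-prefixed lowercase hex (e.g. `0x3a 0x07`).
0xfc 0xff 0xff 0x82

0. jnz fields op=0x82:8|imm=-4:24 → word 82fffffch → fc ff ff 82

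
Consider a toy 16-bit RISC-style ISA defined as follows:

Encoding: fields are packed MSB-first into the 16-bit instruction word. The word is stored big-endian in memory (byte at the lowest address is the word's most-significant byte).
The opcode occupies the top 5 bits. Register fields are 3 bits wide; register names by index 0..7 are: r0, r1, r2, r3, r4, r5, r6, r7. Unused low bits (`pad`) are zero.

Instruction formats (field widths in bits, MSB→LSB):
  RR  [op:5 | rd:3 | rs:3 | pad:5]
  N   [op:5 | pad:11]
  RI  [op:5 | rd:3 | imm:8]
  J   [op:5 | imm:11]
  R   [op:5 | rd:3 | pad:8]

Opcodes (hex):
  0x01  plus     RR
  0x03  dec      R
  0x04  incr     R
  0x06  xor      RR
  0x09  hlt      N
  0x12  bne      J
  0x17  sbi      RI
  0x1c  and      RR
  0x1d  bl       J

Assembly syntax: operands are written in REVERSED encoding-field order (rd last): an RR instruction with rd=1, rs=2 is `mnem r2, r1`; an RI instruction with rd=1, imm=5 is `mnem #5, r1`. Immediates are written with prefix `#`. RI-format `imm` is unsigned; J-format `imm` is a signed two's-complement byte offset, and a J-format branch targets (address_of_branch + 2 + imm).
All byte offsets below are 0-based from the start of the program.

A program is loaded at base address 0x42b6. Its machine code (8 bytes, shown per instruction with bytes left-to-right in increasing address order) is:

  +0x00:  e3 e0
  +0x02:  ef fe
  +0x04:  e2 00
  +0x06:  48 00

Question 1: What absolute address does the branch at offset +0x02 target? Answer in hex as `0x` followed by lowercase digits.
off 0x02: read ef fe as big → 0xeffe
  opcode bits[15:11]=0x1d: bl/J
  [10:0] imm=2046 (s11→-2) = #-2
  target = base 0x42b6 + off 0x02 + 2 + imm -2 = 0x42b8

0x42b8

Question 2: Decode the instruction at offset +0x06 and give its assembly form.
+0x06: 48 00 ⇒ word 0x4800 (big)
  op=0x4800>>11=0x9 ⇒ hlt (N)

hlt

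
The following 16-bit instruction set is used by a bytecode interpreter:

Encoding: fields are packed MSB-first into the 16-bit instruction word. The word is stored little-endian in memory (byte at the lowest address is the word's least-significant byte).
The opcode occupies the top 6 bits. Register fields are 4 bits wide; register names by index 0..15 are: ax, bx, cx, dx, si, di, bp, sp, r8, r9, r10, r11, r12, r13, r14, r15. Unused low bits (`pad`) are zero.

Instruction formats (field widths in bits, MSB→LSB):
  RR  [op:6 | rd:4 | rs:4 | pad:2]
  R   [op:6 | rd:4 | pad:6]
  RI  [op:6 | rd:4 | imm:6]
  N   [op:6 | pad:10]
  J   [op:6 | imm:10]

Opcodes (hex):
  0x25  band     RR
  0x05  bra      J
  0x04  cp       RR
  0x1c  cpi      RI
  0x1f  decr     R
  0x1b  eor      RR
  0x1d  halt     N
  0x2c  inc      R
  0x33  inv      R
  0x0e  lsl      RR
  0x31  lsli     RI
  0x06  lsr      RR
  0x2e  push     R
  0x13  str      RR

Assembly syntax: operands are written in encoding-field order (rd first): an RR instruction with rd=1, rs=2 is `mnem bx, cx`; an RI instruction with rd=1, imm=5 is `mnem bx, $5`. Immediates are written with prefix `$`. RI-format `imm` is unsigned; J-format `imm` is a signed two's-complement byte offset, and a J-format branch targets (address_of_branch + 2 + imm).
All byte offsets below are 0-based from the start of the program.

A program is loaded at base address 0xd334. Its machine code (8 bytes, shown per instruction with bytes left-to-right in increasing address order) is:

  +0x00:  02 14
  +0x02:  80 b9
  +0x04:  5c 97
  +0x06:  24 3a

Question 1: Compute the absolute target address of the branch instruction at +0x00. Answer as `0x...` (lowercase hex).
0xd338

[00] 02 14 → 0x1402
  op=0x1402>>10=0x5 ⇒ bra (J)
  [9:0] imm=2 = $2
  target = base 0xd334 + off 0x00 + 2 + imm 2 = 0xd338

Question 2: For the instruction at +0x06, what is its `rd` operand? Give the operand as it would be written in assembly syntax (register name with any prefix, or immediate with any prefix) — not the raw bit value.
r8

[06] 24 3a → 0x3a24
  opcode bits[15:10]=0xe: lsl/RR
  [9:6] rd=8 = r8
  [5:2] rs=9 = r9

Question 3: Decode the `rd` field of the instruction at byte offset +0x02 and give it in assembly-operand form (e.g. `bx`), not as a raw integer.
bp

@+02  little-endian(80 b9) = 0xb980
  op=0xb980>>10=0x2e ⇒ push (R)
  rd: (w>>6)&0xf=0x6 → bp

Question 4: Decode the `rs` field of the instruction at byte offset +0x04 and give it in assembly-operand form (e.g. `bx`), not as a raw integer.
[04] 5c 97 → 0x975c
  op=0x975c>>10=0x25 ⇒ band (RR)
  rd: (w>>6)&0xf=0xd → r13
  rs: (w>>2)&0xf=0x7 → sp

sp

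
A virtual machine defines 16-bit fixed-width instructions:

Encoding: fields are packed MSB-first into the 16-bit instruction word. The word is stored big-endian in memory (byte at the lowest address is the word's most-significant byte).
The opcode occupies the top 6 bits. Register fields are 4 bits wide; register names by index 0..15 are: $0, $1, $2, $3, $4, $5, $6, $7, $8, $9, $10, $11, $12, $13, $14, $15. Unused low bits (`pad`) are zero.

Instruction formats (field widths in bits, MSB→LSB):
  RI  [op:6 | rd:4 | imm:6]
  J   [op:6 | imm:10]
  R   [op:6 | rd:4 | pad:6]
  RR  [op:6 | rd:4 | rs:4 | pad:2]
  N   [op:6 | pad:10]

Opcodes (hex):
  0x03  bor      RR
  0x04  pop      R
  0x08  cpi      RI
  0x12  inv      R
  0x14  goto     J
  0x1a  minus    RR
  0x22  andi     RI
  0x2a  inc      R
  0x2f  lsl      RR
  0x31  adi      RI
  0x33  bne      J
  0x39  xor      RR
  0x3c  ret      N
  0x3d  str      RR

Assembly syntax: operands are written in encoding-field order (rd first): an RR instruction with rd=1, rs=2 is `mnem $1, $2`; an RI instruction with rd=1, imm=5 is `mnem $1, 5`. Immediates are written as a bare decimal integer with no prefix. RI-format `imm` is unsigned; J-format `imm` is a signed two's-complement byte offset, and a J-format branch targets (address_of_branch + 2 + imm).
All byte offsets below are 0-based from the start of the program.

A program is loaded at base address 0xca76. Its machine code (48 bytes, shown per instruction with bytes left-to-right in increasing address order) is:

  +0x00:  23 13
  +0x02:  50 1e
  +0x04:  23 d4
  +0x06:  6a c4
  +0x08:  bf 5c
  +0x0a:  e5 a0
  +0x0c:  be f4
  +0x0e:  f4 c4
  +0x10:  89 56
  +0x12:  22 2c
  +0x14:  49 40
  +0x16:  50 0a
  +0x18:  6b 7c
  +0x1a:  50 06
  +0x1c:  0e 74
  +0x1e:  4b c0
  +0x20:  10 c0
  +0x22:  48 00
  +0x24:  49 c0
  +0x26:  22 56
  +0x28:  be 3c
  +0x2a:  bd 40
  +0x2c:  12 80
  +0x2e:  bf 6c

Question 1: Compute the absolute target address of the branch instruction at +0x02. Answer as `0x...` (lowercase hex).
0xca98

@+02  big-endian(50 1e) = 0x501e
  op=0x501e>>10=0x14 ⇒ goto (J)
  imm@[9:0]=0x1e ⇒ 30
  target = base 0xca76 + off 0x02 + 2 + imm 30 = 0xca98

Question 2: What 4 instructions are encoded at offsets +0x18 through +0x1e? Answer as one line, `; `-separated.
@+18  big-endian(6b 7c) = 0x6b7c
  opcode bits[15:10]=0x1a: minus/RR
  [9:6] rd=13 = $13
  [5:2] rs=15 = $15
@+1a  big-endian(50 06) = 0x5006
  opcode bits[15:10]=0x14: goto/J
  [9:0] imm=6 = 6
@+1c  big-endian(0e 74) = 0x0e74
  opcode bits[15:10]=0x3: bor/RR
  [9:6] rd=9 = $9
  [5:2] rs=13 = $13
@+1e  big-endian(4b c0) = 0x4bc0
  opcode bits[15:10]=0x12: inv/R
  [9:6] rd=15 = $15

minus $13, $15; goto 6; bor $9, $13; inv $15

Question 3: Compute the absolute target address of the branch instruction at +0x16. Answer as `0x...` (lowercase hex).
off 0x16: read 50 0a as big → 0x500a
  opcode bits[15:10]=0x14: goto/J
  [9:0] imm=10 = 10
  target = base 0xca76 + off 0x16 + 2 + imm 10 = 0xca98

0xca98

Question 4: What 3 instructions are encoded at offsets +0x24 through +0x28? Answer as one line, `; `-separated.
off 0x24: read 49 c0 as big → 0x49c0
  top 6b → 0x12 → inv [R]
  rd@[9:6]=0x7 ⇒ $7
off 0x26: read 22 56 as big → 0x2256
  top 6b → 0x8 → cpi [RI]
  rd@[9:6]=0x9 ⇒ $9
  imm@[5:0]=0x16 ⇒ 22
off 0x28: read be 3c as big → 0xbe3c
  top 6b → 0x2f → lsl [RR]
  rd@[9:6]=0x8 ⇒ $8
  rs@[5:2]=0xf ⇒ $15

inv $7; cpi $9, 22; lsl $8, $15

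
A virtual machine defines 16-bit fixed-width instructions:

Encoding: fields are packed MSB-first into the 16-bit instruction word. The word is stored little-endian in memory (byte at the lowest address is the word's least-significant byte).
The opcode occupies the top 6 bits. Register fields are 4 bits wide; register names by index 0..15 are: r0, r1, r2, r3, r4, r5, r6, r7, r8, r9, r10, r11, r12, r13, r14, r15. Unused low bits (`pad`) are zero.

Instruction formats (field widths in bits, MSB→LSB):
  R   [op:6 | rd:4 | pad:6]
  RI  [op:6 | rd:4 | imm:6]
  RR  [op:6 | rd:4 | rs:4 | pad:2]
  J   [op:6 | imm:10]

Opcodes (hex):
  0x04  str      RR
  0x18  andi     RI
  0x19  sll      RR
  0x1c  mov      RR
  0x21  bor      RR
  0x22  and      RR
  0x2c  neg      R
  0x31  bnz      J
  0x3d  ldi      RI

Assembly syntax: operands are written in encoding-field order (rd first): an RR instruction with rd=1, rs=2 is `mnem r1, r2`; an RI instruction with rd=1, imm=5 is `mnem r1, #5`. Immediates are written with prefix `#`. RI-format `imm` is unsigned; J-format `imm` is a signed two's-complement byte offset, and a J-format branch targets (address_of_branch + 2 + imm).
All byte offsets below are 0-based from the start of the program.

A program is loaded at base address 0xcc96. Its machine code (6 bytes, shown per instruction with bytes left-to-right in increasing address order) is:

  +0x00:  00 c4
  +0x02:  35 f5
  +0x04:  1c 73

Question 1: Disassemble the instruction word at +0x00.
@+00  little-endian(00 c4) = 0xc400
  opcode bits[15:10]=0x31: bnz/J
  imm: (w>>0)&0x3ff=0x0 → #0

bnz #0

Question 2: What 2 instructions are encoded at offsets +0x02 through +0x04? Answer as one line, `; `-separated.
ldi r4, #53; mov r12, r7

[02] 35 f5 → 0xf535
  top 6b → 0x3d → ldi [RI]
  [9:6] rd=4 = r4
  [5:0] imm=53 = #53
[04] 1c 73 → 0x731c
  top 6b → 0x1c → mov [RR]
  [9:6] rd=12 = r12
  [5:2] rs=7 = r7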